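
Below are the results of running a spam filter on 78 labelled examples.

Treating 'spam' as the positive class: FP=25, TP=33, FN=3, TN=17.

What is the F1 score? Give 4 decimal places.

Precision = TP/(TP+FP) = 33/58 = 0.5690
Recall = TP/(TP+FN) = 33/36 = 0.9167
F1 = 2·TP/(2·TP+FP+FN) = 66/94 = 0.7021

0.7021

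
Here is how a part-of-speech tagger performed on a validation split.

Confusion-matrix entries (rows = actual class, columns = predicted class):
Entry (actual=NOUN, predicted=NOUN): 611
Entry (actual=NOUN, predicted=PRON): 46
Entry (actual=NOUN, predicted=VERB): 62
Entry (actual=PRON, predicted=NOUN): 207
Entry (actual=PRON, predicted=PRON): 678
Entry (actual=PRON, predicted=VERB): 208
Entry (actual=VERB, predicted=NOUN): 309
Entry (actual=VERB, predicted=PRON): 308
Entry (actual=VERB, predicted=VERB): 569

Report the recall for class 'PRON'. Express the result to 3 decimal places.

Treat 'PRON' as positive and all other classes as negative.
recall = TP/(TP+FN).
PRON: TP=678, FN=207+208=415 → 678/1093 = 0.6203

0.620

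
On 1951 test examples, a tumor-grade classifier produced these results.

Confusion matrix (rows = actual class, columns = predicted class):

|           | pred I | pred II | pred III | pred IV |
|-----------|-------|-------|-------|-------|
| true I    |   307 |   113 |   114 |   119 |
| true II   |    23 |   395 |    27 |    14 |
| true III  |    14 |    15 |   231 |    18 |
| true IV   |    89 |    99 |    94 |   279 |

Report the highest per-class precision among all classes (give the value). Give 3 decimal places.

0.709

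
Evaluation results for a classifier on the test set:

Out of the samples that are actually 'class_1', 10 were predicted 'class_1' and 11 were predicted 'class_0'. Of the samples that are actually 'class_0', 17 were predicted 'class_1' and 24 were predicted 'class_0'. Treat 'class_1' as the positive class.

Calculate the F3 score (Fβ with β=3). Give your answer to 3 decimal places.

0.463

Fβ = (1+β²)·TP / ((1+β²)·TP + β²·FN + FP), with β²=9
= 10·10 / (10·10 + 9·11 + 17) = 0.463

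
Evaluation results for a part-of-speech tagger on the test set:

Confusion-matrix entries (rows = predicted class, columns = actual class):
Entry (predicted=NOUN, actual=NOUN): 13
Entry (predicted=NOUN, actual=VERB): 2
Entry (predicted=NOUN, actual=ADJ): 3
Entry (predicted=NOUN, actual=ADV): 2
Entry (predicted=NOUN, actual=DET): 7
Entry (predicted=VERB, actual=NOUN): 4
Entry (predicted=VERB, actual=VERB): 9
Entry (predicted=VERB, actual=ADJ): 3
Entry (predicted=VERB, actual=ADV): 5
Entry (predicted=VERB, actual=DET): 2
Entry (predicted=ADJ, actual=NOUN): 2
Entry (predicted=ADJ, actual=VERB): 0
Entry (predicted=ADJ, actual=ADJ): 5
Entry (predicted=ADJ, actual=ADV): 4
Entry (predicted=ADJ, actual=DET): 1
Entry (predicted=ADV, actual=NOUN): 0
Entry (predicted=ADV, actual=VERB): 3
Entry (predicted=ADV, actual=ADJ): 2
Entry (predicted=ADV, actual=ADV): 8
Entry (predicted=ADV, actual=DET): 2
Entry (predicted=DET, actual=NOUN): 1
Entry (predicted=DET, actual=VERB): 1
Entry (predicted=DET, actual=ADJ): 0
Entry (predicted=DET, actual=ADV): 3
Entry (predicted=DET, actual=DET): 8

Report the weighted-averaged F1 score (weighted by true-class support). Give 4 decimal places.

0.4731

Per-class F1 score (2·TP/(2·TP+FP+FN)):
  NOUN: TP=13, FP=2+3+2+7=14, FN=4+2+0+1=7 → 26/47 = 0.55319
  VERB: TP=9, FP=4+3+5+2=14, FN=2+0+3+1=6 → 18/38 = 0.47368
  ADJ: TP=5, FP=2+0+4+1=7, FN=3+3+2+0=8 → 10/25 = 0.40000
  ADV: TP=8, FP=0+3+2+2=7, FN=2+5+4+3=14 → 16/37 = 0.43243
  DET: TP=8, FP=1+1+0+3=5, FN=7+2+1+2=12 → 16/33 = 0.48485
Weighted-F1 score = Σ (supportᵢ/N)·F1 scoreᵢ with N=90: (20/90)·0.55319 + (15/90)·0.47368 + (13/90)·0.40000 + (22/90)·0.43243 + (20/90)·0.48485 = 0.4731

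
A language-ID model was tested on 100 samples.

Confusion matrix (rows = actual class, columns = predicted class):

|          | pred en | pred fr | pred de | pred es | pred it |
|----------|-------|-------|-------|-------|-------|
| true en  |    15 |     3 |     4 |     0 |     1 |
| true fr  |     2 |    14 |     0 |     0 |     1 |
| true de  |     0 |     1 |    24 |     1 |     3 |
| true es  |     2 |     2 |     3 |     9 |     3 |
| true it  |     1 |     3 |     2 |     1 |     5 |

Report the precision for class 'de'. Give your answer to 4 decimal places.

Treat 'de' as positive and all other classes as negative.
precision = TP/(TP+FP).
de: TP=24, FP=4+0+3+2=9 → 24/33 = 0.72727

0.7273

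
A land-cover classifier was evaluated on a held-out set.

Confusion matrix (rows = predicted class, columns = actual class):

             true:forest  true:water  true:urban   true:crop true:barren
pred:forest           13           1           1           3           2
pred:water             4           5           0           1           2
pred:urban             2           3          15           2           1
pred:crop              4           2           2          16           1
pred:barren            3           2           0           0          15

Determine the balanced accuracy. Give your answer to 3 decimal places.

0.632

Balanced accuracy = mean of per-class recall.
  forest: recall = 13/26 = 0.5000
  water: recall = 5/13 = 0.3846
  urban: recall = 15/18 = 0.8333
  crop: recall = 16/22 = 0.7273
  barren: recall = 15/21 = 0.7143
Mean = (0.5000 + 0.3846 + 0.8333 + 0.7273 + 0.7143) / 5 = 0.632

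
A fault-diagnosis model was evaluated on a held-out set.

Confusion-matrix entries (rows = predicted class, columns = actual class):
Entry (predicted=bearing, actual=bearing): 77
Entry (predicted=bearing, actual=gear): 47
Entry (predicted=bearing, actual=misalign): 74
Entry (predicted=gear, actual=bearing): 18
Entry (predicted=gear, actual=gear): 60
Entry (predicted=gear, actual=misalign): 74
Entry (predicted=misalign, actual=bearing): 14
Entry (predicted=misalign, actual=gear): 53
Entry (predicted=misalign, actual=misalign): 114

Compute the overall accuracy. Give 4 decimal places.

Accuracy = trace / total = (77+60+114=251) / 531 = 251/531 = 0.4727

0.4727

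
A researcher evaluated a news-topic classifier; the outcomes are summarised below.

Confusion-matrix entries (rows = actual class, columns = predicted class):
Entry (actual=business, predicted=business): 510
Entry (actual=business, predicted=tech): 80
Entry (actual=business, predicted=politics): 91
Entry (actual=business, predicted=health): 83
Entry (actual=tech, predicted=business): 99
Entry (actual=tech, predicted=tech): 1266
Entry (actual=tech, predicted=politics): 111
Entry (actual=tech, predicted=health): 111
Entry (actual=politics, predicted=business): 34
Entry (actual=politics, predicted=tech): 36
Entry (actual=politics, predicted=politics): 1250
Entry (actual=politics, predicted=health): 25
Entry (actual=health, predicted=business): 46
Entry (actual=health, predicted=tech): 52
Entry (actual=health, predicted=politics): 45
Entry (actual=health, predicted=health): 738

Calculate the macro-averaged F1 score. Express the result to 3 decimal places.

0.806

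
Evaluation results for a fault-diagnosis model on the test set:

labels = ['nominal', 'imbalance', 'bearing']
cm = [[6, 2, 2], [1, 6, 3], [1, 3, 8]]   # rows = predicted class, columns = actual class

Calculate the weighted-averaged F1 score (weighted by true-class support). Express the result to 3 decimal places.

0.623

Per-class F1 score (2·TP/(2·TP+FP+FN)):
  nominal: TP=6, FP=2+2=4, FN=1+1=2 → 12/18 = 0.6667
  imbalance: TP=6, FP=1+3=4, FN=2+3=5 → 12/21 = 0.5714
  bearing: TP=8, FP=1+3=4, FN=2+3=5 → 16/25 = 0.6400
Weighted-F1 score = Σ (supportᵢ/N)·F1 scoreᵢ with N=32: (8/32)·0.6667 + (11/32)·0.5714 + (13/32)·0.6400 = 0.623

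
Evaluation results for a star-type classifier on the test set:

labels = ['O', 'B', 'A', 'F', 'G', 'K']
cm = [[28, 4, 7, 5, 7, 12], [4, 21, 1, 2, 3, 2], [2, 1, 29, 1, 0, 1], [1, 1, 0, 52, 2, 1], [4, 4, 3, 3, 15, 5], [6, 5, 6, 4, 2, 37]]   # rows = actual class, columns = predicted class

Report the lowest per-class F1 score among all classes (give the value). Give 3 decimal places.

0.476

Per-class F1 score (2·TP/(2·TP+FP+FN)):
  O: TP=28, FP=4+2+1+4+6=17, FN=4+7+5+7+12=35 → 56/108 = 0.5185
  B: TP=21, FP=4+1+1+4+5=15, FN=4+1+2+3+2=12 → 42/69 = 0.6087
  A: TP=29, FP=7+1+0+3+6=17, FN=2+1+1+0+1=5 → 58/80 = 0.7250
  F: TP=52, FP=5+2+1+3+4=15, FN=1+1+0+2+1=5 → 104/124 = 0.8387
  G: TP=15, FP=7+3+0+2+2=14, FN=4+4+3+3+5=19 → 30/63 = 0.4762
  K: TP=37, FP=12+2+1+1+5=21, FN=6+5+6+4+2=23 → 74/118 = 0.6271
Lowest is class 'G' with F1 score = 0.476.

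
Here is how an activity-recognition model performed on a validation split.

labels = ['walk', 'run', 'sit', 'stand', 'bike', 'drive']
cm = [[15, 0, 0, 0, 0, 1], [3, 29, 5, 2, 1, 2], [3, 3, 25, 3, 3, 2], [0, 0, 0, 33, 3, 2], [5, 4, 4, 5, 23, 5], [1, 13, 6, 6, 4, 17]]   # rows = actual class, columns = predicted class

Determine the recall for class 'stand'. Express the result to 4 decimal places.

0.8684

recall = TP/(TP+FN).
stand: TP=33, FN=0+0+0+3+2=5 → 33/38 = 0.86842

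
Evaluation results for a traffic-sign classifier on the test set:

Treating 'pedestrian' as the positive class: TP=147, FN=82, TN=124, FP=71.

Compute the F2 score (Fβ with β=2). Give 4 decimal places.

Fβ = (1+β²)·TP / ((1+β²)·TP + β²·FN + FP), with β²=4
= 5·147 / (5·147 + 4·82 + 71) = 0.6481

0.6481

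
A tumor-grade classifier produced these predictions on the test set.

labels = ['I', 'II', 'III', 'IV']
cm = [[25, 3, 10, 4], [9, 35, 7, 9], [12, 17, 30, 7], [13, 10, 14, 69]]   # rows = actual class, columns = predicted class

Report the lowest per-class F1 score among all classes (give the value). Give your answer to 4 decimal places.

0.4724

Per-class F1 score (2·TP/(2·TP+FP+FN)):
  I: TP=25, FP=9+12+13=34, FN=3+10+4=17 → 50/101 = 0.49505
  II: TP=35, FP=3+17+10=30, FN=9+7+9=25 → 70/125 = 0.56000
  III: TP=30, FP=10+7+14=31, FN=12+17+7=36 → 60/127 = 0.47244
  IV: TP=69, FP=4+9+7=20, FN=13+10+14=37 → 138/195 = 0.70769
Lowest is class 'III' with F1 score = 0.4724.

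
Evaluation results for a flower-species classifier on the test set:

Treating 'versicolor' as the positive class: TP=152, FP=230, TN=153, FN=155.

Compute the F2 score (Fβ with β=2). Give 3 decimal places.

0.472

Fβ = (1+β²)·TP / ((1+β²)·TP + β²·FN + FP), with β²=4
= 5·152 / (5·152 + 4·155 + 230) = 0.472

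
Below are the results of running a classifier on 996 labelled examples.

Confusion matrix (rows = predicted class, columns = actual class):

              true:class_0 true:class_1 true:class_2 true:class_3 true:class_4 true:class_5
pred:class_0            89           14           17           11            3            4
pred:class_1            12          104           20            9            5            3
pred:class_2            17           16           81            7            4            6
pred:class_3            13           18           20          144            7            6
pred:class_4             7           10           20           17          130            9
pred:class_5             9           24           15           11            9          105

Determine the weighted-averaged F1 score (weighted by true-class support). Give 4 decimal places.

Per-class F1 score (2·TP/(2·TP+FP+FN)):
  class_0: TP=89, FP=14+17+11+3+4=49, FN=12+17+13+7+9=58 → 178/285 = 0.62456
  class_1: TP=104, FP=12+20+9+5+3=49, FN=14+16+18+10+24=82 → 208/339 = 0.61357
  class_2: TP=81, FP=17+16+7+4+6=50, FN=17+20+20+20+15=92 → 162/304 = 0.53289
  class_3: TP=144, FP=13+18+20+7+6=64, FN=11+9+7+17+11=55 → 288/407 = 0.70762
  class_4: TP=130, FP=7+10+20+17+9=63, FN=3+5+4+7+9=28 → 260/351 = 0.74074
  class_5: TP=105, FP=9+24+15+11+9=68, FN=4+3+6+6+9=28 → 210/306 = 0.68627
Weighted-F1 score = Σ (supportᵢ/N)·F1 scoreᵢ with N=996: (147/996)·0.62456 + (186/996)·0.61357 + (173/996)·0.53289 + (199/996)·0.70762 + (158/996)·0.74074 + (133/996)·0.68627 = 0.6499

0.6499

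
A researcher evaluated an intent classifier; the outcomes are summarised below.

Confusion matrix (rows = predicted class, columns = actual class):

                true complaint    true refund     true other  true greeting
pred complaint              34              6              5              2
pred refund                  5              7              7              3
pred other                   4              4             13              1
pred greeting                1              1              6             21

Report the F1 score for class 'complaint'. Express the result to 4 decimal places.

0.7473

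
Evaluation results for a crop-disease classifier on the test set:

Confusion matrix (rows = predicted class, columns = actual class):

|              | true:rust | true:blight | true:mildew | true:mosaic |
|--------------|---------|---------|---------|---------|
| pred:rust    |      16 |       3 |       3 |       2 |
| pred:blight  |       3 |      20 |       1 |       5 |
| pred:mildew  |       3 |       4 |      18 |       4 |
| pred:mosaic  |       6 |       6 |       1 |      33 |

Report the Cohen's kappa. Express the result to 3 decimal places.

0.565

Observed agreement pₒ = trace/N = 87/128 = 0.6797
Expected agreement pₑ = Σ (rowᵢ·colᵢ)/N² = (28·24 + 33·29 + 23·29 + 44·46)/128² = 0.2637
κ = (pₒ − pₑ)/(1 − pₑ) = (0.6797 − 0.2637)/(1 − 0.2637) = 0.565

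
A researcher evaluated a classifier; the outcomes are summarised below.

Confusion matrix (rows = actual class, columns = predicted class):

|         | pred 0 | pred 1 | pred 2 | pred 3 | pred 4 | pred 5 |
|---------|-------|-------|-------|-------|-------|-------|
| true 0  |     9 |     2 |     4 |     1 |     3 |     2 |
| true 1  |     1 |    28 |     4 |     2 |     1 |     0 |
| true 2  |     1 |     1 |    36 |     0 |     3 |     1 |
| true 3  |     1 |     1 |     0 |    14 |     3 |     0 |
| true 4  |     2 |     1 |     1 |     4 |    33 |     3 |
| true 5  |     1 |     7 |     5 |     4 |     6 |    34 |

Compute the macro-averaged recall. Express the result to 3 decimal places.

0.691

Per-class recall (TP/(TP+FN)):
  0: TP=9, FN=2+4+1+3+2=12 → 9/21 = 0.4286
  1: TP=28, FN=1+4+2+1+0=8 → 28/36 = 0.7778
  2: TP=36, FN=1+1+0+3+1=6 → 36/42 = 0.8571
  3: TP=14, FN=1+1+0+3+0=5 → 14/19 = 0.7368
  4: TP=33, FN=2+1+1+4+3=11 → 33/44 = 0.7500
  5: TP=34, FN=1+7+5+4+6=23 → 34/57 = 0.5965
Macro-recall = mean = (0.4286 + 0.7778 + 0.8571 + 0.7368 + 0.7500 + 0.5965) / 6 = 0.691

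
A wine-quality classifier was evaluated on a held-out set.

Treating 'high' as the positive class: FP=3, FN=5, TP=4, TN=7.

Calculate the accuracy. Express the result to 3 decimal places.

0.579

Accuracy = (TP+TN)/N = (4+7)/19 = 0.579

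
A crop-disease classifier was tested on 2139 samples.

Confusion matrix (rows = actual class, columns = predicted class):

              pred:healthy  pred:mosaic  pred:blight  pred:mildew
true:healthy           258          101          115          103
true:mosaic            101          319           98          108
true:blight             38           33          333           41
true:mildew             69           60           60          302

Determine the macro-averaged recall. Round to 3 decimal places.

0.580

Per-class recall (TP/(TP+FN)):
  healthy: TP=258, FN=101+115+103=319 → 258/577 = 0.4471
  mosaic: TP=319, FN=101+98+108=307 → 319/626 = 0.5096
  blight: TP=333, FN=38+33+41=112 → 333/445 = 0.7483
  mildew: TP=302, FN=69+60+60=189 → 302/491 = 0.6151
Macro-recall = mean = (0.4471 + 0.5096 + 0.7483 + 0.6151) / 4 = 0.580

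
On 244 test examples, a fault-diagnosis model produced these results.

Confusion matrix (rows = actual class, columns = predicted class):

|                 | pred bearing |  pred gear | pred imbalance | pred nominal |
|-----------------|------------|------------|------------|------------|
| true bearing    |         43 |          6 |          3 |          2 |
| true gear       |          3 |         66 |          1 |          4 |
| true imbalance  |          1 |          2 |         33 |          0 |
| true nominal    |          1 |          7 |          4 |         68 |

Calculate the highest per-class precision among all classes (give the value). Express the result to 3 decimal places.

Per-class precision (TP/(TP+FP)):
  bearing: TP=43, FP=3+1+1=5 → 43/48 = 0.8958
  gear: TP=66, FP=6+2+7=15 → 66/81 = 0.8148
  imbalance: TP=33, FP=3+1+4=8 → 33/41 = 0.8049
  nominal: TP=68, FP=2+4+0=6 → 68/74 = 0.9189
Highest is class 'nominal' with precision = 0.919.

0.919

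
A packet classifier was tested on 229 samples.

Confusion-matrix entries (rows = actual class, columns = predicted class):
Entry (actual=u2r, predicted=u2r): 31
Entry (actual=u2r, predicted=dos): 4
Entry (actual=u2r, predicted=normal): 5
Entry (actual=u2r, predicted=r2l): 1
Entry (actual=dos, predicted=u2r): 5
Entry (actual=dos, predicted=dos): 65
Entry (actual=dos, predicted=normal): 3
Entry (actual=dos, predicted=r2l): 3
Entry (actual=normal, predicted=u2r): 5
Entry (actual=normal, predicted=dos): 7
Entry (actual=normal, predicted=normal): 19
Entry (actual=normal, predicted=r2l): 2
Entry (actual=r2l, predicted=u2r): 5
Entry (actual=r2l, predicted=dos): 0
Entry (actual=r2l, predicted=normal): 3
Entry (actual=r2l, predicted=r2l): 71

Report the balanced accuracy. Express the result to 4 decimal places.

Balanced accuracy = mean of per-class recall.
  u2r: recall = 31/41 = 0.75610
  dos: recall = 65/76 = 0.85526
  normal: recall = 19/33 = 0.57576
  r2l: recall = 71/79 = 0.89873
Mean = (0.75610 + 0.85526 + 0.57576 + 0.89873) / 4 = 0.7715

0.7715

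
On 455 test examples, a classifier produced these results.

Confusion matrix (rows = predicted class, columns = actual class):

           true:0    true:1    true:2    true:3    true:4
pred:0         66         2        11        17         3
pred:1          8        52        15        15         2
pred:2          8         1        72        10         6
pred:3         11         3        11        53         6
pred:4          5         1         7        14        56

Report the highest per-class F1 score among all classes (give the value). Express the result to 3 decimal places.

Per-class F1 score (2·TP/(2·TP+FP+FN)):
  0: TP=66, FP=2+11+17+3=33, FN=8+8+11+5=32 → 132/197 = 0.6701
  1: TP=52, FP=8+15+15+2=40, FN=2+1+3+1=7 → 104/151 = 0.6887
  2: TP=72, FP=8+1+10+6=25, FN=11+15+11+7=44 → 144/213 = 0.6761
  3: TP=53, FP=11+3+11+6=31, FN=17+15+10+14=56 → 106/193 = 0.5492
  4: TP=56, FP=5+1+7+14=27, FN=3+2+6+6=17 → 112/156 = 0.7179
Highest is class '4' with F1 score = 0.718.

0.718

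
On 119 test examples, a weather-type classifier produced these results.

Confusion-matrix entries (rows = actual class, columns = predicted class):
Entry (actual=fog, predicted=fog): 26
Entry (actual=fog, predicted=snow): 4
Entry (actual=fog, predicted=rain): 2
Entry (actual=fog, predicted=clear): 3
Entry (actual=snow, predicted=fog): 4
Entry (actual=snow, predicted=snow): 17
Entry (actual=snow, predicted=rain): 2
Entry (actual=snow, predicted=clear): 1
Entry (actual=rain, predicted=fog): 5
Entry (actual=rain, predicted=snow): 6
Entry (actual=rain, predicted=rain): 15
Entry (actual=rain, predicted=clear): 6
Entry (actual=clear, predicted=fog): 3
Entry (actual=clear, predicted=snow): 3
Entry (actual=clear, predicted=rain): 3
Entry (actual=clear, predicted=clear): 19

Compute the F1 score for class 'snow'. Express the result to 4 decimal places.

Treat 'snow' as positive and all other classes as negative.
F1 score = 2·TP/(2·TP+FP+FN).
snow: TP=17, FP=4+6+3=13, FN=4+2+1=7 → 34/54 = 0.62963

0.6296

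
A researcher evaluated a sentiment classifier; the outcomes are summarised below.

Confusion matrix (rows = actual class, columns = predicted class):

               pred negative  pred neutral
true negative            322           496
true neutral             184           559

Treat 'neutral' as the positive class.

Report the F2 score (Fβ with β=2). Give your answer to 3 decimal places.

0.694

Fβ = (1+β²)·TP / ((1+β²)·TP + β²·FN + FP), with β²=4
= 5·559 / (5·559 + 4·184 + 496) = 0.694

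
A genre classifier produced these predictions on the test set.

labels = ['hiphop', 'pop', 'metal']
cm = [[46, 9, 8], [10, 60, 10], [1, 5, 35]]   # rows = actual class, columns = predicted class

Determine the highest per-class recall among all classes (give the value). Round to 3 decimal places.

0.854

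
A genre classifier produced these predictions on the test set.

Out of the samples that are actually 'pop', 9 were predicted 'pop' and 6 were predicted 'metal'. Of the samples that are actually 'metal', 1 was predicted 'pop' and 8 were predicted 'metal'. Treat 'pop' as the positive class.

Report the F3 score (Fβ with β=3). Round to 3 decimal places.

0.621

Fβ = (1+β²)·TP / ((1+β²)·TP + β²·FN + FP), with β²=9
= 10·9 / (10·9 + 9·6 + 1) = 0.621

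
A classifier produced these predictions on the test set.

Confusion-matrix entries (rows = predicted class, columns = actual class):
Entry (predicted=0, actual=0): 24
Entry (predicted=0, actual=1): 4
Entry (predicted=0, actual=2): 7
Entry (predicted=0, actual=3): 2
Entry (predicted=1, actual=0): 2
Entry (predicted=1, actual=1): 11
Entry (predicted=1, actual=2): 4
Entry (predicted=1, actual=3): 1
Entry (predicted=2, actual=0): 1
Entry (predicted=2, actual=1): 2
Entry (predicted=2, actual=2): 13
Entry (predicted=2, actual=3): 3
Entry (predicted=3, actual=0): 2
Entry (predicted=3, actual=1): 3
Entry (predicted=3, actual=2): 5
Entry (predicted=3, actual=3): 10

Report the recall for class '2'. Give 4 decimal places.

Take TP from the diagonal, FP from the rest of the '2' prediction marginal, FN from the rest of the '2' actual marginal.
recall = TP/(TP+FN).
2: TP=13, FN=7+4+5=16 → 13/29 = 0.44828

0.4483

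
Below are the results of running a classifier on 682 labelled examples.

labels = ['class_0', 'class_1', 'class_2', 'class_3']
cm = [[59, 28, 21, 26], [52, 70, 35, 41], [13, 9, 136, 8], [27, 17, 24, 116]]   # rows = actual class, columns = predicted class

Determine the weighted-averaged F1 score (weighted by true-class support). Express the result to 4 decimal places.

Per-class F1 score (2·TP/(2·TP+FP+FN)):
  class_0: TP=59, FP=52+13+27=92, FN=28+21+26=75 → 118/285 = 0.41404
  class_1: TP=70, FP=28+9+17=54, FN=52+35+41=128 → 140/322 = 0.43478
  class_2: TP=136, FP=21+35+24=80, FN=13+9+8=30 → 272/382 = 0.71204
  class_3: TP=116, FP=26+41+8=75, FN=27+17+24=68 → 232/375 = 0.61867
Weighted-F1 score = Σ (supportᵢ/N)·F1 scoreᵢ with N=682: (134/682)·0.41404 + (198/682)·0.43478 + (166/682)·0.71204 + (184/682)·0.61867 = 0.5478

0.5478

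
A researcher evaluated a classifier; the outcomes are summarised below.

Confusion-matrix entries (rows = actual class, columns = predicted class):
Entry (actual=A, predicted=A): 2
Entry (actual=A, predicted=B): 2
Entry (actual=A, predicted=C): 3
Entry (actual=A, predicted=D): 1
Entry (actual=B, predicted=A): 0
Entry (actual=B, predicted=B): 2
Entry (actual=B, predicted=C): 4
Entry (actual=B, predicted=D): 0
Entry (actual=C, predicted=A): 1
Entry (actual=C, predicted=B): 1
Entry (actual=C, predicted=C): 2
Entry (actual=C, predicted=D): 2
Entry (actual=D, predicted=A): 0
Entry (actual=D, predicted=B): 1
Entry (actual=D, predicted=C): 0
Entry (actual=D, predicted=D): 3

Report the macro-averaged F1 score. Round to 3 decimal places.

Per-class F1 score (2·TP/(2·TP+FP+FN)):
  A: TP=2, FP=0+1+0=1, FN=2+3+1=6 → 4/11 = 0.3636
  B: TP=2, FP=2+1+1=4, FN=0+4+0=4 → 4/12 = 0.3333
  C: TP=2, FP=3+4+0=7, FN=1+1+2=4 → 4/15 = 0.2667
  D: TP=3, FP=1+0+2=3, FN=0+1+0=1 → 6/10 = 0.6000
Macro-F1 score = mean = (0.3636 + 0.3333 + 0.2667 + 0.6000) / 4 = 0.391

0.391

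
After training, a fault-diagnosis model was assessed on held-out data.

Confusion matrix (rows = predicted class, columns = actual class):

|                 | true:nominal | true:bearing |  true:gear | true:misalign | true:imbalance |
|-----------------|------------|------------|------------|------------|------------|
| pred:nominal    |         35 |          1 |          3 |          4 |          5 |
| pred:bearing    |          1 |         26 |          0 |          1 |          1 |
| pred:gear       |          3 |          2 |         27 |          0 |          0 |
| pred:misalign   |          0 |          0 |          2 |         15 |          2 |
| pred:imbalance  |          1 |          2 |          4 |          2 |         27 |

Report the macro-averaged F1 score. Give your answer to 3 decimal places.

0.790

Per-class F1 score (2·TP/(2·TP+FP+FN)):
  nominal: TP=35, FP=1+3+4+5=13, FN=1+3+0+1=5 → 70/88 = 0.7955
  bearing: TP=26, FP=1+0+1+1=3, FN=1+2+0+2=5 → 52/60 = 0.8667
  gear: TP=27, FP=3+2+0+0=5, FN=3+0+2+4=9 → 54/68 = 0.7941
  misalign: TP=15, FP=0+0+2+2=4, FN=4+1+0+2=7 → 30/41 = 0.7317
  imbalance: TP=27, FP=1+2+4+2=9, FN=5+1+0+2=8 → 54/71 = 0.7606
Macro-F1 score = mean = (0.7955 + 0.8667 + 0.7941 + 0.7317 + 0.7606) / 5 = 0.790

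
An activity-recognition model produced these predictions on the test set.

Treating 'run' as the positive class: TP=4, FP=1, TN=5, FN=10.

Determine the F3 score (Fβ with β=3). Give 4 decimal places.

0.3053

Fβ = (1+β²)·TP / ((1+β²)·TP + β²·FN + FP), with β²=9
= 10·4 / (10·4 + 9·10 + 1) = 0.3053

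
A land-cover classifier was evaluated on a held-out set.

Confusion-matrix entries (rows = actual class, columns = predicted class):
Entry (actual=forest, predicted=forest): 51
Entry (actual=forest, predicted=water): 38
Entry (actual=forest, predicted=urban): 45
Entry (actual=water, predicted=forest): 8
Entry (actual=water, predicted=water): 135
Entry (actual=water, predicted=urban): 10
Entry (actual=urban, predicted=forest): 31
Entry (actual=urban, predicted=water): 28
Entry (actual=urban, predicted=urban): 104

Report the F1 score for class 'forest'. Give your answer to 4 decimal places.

0.4554

Take TP from the diagonal, FP from the rest of the 'forest' prediction marginal, FN from the rest of the 'forest' actual marginal.
F1 score = 2·TP/(2·TP+FP+FN).
forest: TP=51, FP=8+31=39, FN=38+45=83 → 102/224 = 0.45536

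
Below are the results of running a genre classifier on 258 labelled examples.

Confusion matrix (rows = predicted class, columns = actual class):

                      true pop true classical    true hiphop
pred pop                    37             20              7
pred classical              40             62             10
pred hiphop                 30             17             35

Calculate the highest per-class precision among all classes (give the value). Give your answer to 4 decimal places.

Per-class precision (TP/(TP+FP)):
  pop: TP=37, FP=20+7=27 → 37/64 = 0.57813
  classical: TP=62, FP=40+10=50 → 62/112 = 0.55357
  hiphop: TP=35, FP=30+17=47 → 35/82 = 0.42683
Highest is class 'pop' with precision = 0.5781.

0.5781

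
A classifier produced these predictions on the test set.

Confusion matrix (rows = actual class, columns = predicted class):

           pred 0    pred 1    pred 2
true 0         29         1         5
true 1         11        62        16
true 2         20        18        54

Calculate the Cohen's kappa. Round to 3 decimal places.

Observed agreement pₒ = trace/N = 145/216 = 0.6713
Expected agreement pₑ = Σ (rowᵢ·colᵢ)/N² = (35·60 + 89·81 + 92·75)/216² = 0.3474
κ = (pₒ − pₑ)/(1 − pₑ) = (0.6713 − 0.3474)/(1 − 0.3474) = 0.496

0.496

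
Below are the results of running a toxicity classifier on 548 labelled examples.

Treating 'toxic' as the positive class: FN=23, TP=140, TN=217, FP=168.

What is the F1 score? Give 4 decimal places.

0.5945

Precision = TP/(TP+FP) = 140/308 = 0.4545
Recall = TP/(TP+FN) = 140/163 = 0.8589
F1 = 2·TP/(2·TP+FP+FN) = 280/471 = 0.5945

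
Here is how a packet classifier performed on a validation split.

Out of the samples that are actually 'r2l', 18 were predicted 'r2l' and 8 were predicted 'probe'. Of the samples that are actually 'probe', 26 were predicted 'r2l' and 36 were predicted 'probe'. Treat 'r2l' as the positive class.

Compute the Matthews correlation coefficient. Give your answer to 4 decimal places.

MCC = (TP·TN − FP·FN) / √((TP+FP)(TP+FN)(TN+FP)(TN+FN))
Numerator = 18·36 − 26·8 = 440
Denominator = √(44·26·62·44) = √3120832 = 1766.5877
MCC = 440 / 1766.5877 = 0.2491

0.2491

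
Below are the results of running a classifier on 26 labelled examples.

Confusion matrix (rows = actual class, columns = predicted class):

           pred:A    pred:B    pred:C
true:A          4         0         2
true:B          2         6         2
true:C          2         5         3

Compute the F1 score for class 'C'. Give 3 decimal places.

Treat 'C' as positive and all other classes as negative.
F1 score = 2·TP/(2·TP+FP+FN).
C: TP=3, FP=2+2=4, FN=2+5=7 → 6/17 = 0.3529

0.353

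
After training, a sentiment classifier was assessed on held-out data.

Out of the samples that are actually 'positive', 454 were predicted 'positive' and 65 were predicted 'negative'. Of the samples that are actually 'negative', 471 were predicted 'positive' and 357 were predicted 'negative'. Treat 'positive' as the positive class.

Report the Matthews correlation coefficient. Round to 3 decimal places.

MCC = (TP·TN − FP·FN) / √((TP+FP)(TP+FN)(TN+FP)(TN+FN))
Numerator = 454·357 − 471·65 = 131463
Denominator = √(925·519·828·422) = √167745886200 = 409567.9262
MCC = 131463 / 409567.9262 = 0.321

0.321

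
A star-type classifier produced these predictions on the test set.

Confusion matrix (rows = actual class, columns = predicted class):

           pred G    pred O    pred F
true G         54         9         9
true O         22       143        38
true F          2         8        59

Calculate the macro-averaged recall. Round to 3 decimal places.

Per-class recall (TP/(TP+FN)):
  G: TP=54, FN=9+9=18 → 54/72 = 0.7500
  O: TP=143, FN=22+38=60 → 143/203 = 0.7044
  F: TP=59, FN=2+8=10 → 59/69 = 0.8551
Macro-recall = mean = (0.7500 + 0.7044 + 0.8551) / 3 = 0.770

0.770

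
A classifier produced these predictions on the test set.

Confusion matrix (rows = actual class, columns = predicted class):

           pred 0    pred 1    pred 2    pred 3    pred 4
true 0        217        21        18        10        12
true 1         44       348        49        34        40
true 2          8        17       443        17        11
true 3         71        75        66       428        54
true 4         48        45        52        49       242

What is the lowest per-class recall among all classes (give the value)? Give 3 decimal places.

0.555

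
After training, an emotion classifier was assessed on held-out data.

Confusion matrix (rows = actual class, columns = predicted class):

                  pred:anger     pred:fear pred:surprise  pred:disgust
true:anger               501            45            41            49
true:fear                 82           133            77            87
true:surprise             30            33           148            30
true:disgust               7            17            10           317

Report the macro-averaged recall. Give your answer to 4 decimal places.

Per-class recall (TP/(TP+FN)):
  anger: TP=501, FN=45+41+49=135 → 501/636 = 0.78774
  fear: TP=133, FN=82+77+87=246 → 133/379 = 0.35092
  surprise: TP=148, FN=30+33+30=93 → 148/241 = 0.61411
  disgust: TP=317, FN=7+17+10=34 → 317/351 = 0.90313
Macro-recall = mean = (0.78774 + 0.35092 + 0.61411 + 0.90313) / 4 = 0.6640

0.6640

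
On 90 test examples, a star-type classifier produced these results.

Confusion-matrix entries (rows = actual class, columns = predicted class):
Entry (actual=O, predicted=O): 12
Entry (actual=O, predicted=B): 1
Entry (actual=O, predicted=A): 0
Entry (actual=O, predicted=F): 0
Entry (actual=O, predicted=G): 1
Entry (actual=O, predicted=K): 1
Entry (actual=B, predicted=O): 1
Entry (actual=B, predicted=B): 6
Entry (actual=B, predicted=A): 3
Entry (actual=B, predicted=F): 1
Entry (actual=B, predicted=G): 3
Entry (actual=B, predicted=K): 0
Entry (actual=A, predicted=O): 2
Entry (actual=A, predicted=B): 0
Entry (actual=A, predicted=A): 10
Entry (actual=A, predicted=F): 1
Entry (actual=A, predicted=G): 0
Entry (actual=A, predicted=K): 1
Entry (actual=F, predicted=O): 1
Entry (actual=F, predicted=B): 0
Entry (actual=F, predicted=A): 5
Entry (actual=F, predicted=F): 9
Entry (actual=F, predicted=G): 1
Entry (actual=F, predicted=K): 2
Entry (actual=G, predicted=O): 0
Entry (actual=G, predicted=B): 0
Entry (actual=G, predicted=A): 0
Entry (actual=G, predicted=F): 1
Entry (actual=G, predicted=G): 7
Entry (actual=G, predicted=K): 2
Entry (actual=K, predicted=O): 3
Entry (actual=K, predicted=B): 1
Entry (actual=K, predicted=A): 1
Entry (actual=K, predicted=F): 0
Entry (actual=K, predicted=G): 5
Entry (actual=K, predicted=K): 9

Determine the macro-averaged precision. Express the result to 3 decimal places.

Per-class precision (TP/(TP+FP)):
  O: TP=12, FP=1+2+1+0+3=7 → 12/19 = 0.6316
  B: TP=6, FP=1+0+0+0+1=2 → 6/8 = 0.7500
  A: TP=10, FP=0+3+5+0+1=9 → 10/19 = 0.5263
  F: TP=9, FP=0+1+1+1+0=3 → 9/12 = 0.7500
  G: TP=7, FP=1+3+0+1+5=10 → 7/17 = 0.4118
  K: TP=9, FP=1+0+1+2+2=6 → 9/15 = 0.6000
Macro-precision = mean = (0.6316 + 0.7500 + 0.5263 + 0.7500 + 0.4118 + 0.6000) / 6 = 0.612

0.612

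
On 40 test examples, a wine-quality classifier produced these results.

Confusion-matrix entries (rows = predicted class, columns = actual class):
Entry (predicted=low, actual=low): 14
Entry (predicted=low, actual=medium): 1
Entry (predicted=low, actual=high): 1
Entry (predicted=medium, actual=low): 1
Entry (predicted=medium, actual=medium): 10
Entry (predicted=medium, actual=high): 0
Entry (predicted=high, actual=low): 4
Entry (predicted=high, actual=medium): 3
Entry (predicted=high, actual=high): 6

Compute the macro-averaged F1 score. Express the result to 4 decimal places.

0.7333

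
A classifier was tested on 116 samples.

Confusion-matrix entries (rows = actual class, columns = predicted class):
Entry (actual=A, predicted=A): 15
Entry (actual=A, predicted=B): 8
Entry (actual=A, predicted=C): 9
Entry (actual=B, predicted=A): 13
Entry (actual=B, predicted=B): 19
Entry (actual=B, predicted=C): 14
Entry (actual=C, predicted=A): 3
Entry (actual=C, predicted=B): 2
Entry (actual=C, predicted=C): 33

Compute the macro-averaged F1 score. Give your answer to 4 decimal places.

0.5617

Per-class F1 score (2·TP/(2·TP+FP+FN)):
  A: TP=15, FP=13+3=16, FN=8+9=17 → 30/63 = 0.47619
  B: TP=19, FP=8+2=10, FN=13+14=27 → 38/75 = 0.50667
  C: TP=33, FP=9+14=23, FN=3+2=5 → 66/94 = 0.70213
Macro-F1 score = mean = (0.47619 + 0.50667 + 0.70213) / 3 = 0.5617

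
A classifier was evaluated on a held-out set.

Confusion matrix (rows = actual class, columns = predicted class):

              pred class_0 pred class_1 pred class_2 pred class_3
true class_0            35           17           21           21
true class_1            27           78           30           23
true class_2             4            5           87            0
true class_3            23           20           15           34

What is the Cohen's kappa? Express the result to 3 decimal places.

Observed agreement pₒ = trace/N = 234/440 = 0.5318
Expected agreement pₑ = Σ (rowᵢ·colᵢ)/N² = (94·89 + 158·120 + 96·153 + 92·78)/440² = 0.2541
κ = (pₒ − pₑ)/(1 − pₑ) = (0.5318 − 0.2541)/(1 − 0.2541) = 0.372

0.372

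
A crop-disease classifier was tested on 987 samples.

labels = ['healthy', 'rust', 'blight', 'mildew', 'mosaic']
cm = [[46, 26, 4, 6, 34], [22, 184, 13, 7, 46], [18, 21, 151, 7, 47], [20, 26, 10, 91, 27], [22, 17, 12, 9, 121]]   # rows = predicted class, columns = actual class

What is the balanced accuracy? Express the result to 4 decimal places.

Balanced accuracy = mean of per-class recall.
  healthy: recall = 46/128 = 0.35938
  rust: recall = 184/274 = 0.67153
  blight: recall = 151/190 = 0.79474
  mildew: recall = 91/120 = 0.75833
  mosaic: recall = 121/275 = 0.44000
Mean = (0.35938 + 0.67153 + 0.79474 + 0.75833 + 0.44000) / 5 = 0.6048

0.6048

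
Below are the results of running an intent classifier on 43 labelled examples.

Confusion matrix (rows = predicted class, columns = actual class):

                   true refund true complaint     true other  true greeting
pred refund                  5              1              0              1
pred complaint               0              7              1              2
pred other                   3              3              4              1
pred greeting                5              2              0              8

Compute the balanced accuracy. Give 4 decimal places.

Balanced accuracy = mean of per-class recall.
  refund: recall = 5/13 = 0.38462
  complaint: recall = 7/13 = 0.53846
  other: recall = 4/5 = 0.80000
  greeting: recall = 8/12 = 0.66667
Mean = (0.38462 + 0.53846 + 0.80000 + 0.66667) / 4 = 0.5974

0.5974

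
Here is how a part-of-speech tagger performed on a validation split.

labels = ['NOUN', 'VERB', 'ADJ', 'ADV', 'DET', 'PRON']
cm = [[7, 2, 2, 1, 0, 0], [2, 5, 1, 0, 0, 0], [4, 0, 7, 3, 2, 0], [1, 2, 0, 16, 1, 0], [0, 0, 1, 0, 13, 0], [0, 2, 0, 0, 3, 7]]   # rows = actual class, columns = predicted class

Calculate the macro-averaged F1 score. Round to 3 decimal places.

0.651

Per-class F1 score (2·TP/(2·TP+FP+FN)):
  NOUN: TP=7, FP=2+4+1+0+0=7, FN=2+2+1+0+0=5 → 14/26 = 0.5385
  VERB: TP=5, FP=2+0+2+0+2=6, FN=2+1+0+0+0=3 → 10/19 = 0.5263
  ADJ: TP=7, FP=2+1+0+1+0=4, FN=4+0+3+2+0=9 → 14/27 = 0.5185
  ADV: TP=16, FP=1+0+3+0+0=4, FN=1+2+0+1+0=4 → 32/40 = 0.8000
  DET: TP=13, FP=0+0+2+1+3=6, FN=0+0+1+0+0=1 → 26/33 = 0.7879
  PRON: TP=7, FP=0+0+0+0+0=0, FN=0+2+0+0+3=5 → 14/19 = 0.7368
Macro-F1 score = mean = (0.5385 + 0.5263 + 0.5185 + 0.8000 + 0.7879 + 0.7368) / 6 = 0.651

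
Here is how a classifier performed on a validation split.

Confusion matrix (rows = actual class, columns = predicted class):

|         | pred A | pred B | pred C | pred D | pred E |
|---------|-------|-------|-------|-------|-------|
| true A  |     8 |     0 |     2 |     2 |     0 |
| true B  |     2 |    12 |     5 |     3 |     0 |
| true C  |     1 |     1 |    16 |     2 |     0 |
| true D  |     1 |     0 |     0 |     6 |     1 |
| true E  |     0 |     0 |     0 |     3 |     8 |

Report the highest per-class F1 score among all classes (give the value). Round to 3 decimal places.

0.800

Per-class F1 score (2·TP/(2·TP+FP+FN)):
  A: TP=8, FP=2+1+1+0=4, FN=0+2+2+0=4 → 16/24 = 0.6667
  B: TP=12, FP=0+1+0+0=1, FN=2+5+3+0=10 → 24/35 = 0.6857
  C: TP=16, FP=2+5+0+0=7, FN=1+1+2+0=4 → 32/43 = 0.7442
  D: TP=6, FP=2+3+2+3=10, FN=1+0+0+1=2 → 12/24 = 0.5000
  E: TP=8, FP=0+0+0+1=1, FN=0+0+0+3=3 → 16/20 = 0.8000
Highest is class 'E' with F1 score = 0.800.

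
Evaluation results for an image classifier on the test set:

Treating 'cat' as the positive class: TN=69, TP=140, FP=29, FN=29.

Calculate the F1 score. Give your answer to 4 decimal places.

0.8284

Precision = TP/(TP+FP) = 140/169 = 0.8284
Recall = TP/(TP+FN) = 140/169 = 0.8284
F1 = 2·TP/(2·TP+FP+FN) = 280/338 = 0.8284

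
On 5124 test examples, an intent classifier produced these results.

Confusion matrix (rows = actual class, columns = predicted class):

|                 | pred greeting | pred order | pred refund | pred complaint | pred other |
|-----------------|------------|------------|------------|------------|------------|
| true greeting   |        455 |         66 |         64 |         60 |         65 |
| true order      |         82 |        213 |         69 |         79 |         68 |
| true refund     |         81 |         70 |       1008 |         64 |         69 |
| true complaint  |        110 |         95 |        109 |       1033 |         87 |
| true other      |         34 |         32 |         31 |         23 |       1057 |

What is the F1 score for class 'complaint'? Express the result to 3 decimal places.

0.767

Take TP from the diagonal, FP from the rest of the 'complaint' prediction marginal, FN from the rest of the 'complaint' actual marginal.
F1 score = 2·TP/(2·TP+FP+FN).
complaint: TP=1033, FP=60+79+64+23=226, FN=110+95+109+87=401 → 2066/2693 = 0.7672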